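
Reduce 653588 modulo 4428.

2672

653588 = 147·4428 + 2672, so 653588 ≡ 2672 (mod 4428).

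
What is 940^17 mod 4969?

4951

Compute successive squares:
17 in binary is 10001, i.e. 17 = 16 + 1.
940^1 ≡ 940 (mod 4969)
940^2 ≡ 940^2 = 883600 ≡ 4087 (mod 4969)
940^4 ≡ 4087^2 = 16703569 ≡ 2760 (mod 4969)
940^8 ≡ 2760^2 = 7617600 ≡ 123 (mod 4969)
940^16 ≡ 123^2 = 15129 ≡ 222 (mod 4969)
940^17 = 940^16 × 940^1 ≡ 222 × 940 (mod 4969).
222 × 940 = 208680 ≡ 4951 (mod 4969).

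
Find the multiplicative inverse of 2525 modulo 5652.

5652 = 2×2525 + 602
2525 = 4×602 + 117
602 = 5×117 + 17
117 = 6×17 + 15
17 = 1×15 + 2
15 = 7×2 + 1
2 = 2×1 + 0
gcd(2525, 5652) = 1, so the inverse exists.
Bézout: 1 = −1187×5652 + 2657×2525.
So 2525⁻¹ ≡ 2657 (mod 5652).

2657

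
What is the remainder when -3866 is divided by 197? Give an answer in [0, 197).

74

-3866 = -20·197 + 74, so -3866 ≡ 74 (mod 197).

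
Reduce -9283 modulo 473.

177

-9283 = -20·473 + 177, so -9283 ≡ 177 (mod 473).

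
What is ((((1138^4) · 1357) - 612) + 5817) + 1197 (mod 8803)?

178

(1138)^4 ≡ 2467 (mod 8803)
2467 · 1357 = 3347719 ≡ 2579 (mod 8803)
2579 - 612 = 1967
1967 + 5817 = 7784
7784 + 1197 = 8981 ≡ 178 (mod 8803)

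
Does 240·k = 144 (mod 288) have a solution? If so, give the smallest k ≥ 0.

3

gcd(240, 288) = 48, and 48 | 144, so solutions exist.
Divide through by 48: 5·k mod 6 = 3.
5⁻¹ ≡ 5 (mod 6).
k ≡ 5·3 ≡ 3 (mod 6).
The smallest non-negative solution is k = 3.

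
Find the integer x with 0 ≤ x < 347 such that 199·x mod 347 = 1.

279

347 = 1×199 + 148
199 = 1×148 + 51
148 = 2×51 + 46
51 = 1×46 + 5
46 = 9×5 + 1
5 = 5×1 + 0
gcd(199, 347) = 1, so the inverse exists.
Bézout: 1 = 39×347 − 68×199.
So 199⁻¹ ≡ −68 ≡ 279 (mod 347).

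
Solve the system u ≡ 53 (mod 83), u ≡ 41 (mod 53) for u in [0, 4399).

83⁻¹ mod 53: 83·23 ≡ 1 (mod 53), so 83⁻¹ ≡ 23.
u = 53 + 83·((41 − 53)·23 mod 53) = 53 + 83·42 = 3539.

3539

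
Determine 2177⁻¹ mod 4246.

Run the extended Euclidean algorithm:
4246 = 1·2177 + 2069
2177 = 1·2069 + 108
2069 = 19·108 + 17
108 = 6·17 + 6
17 = 2·6 + 5
6 = 1·5 + 1
5 = 5·1 + 0
gcd(2177, 4246) = 1, so the inverse exists.
Back-substitute for 1:
1 = 1·6 − 1·5
  = −1·17 + 3·6
  = 3·108 − 19·17
  = −19·2069 + 364·108
  = 364·2177 − 383·2069
  = −383·4246 + 747·2177
So 2177⁻¹ ≡ 747 (mod 4246).

747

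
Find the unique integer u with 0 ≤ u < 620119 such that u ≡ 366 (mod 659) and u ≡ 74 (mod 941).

659⁻¹ mod 941: 659*317 ≡ 1 (mod 941), so 659⁻¹ ≡ 317.
u = 366 + 659*((74 − 366)*317 mod 941) = 366 + 659*595 = 392471.

392471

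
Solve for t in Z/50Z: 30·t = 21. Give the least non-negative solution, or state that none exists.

gcd(30, 50) = 10, and 10 does not divide 21.
So the congruence has no solution.

no solution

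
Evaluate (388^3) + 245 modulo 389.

(388)^3 ≡ 388 (mod 389)
388 + 245 = 633 ≡ 244 (mod 389)

244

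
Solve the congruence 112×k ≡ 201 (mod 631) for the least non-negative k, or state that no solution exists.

368

gcd(112, 631) = 1, so a unique solution mod 631 exists.
112⁻¹ ≡ 231 (mod 631).
k ≡ 231×201 ≡ 368 (mod 631).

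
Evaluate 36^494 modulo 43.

6

Using repeated squaring:
494 in binary is 111101110, i.e. 494 = 256 + 128 + 64 + 32 + 8 + 4 + 2.
36^1 ≡ 36 (mod 43)
36^2 ≡ 36^2 = 1296 ≡ 6 (mod 43)
36^4 ≡ 6^2 = 36 (mod 43)
36^8 ≡ 36^2 = 1296 ≡ 6 (mod 43)
36^16 ≡ 6^2 = 36 (mod 43)
36^32 ≡ 36^2 = 1296 ≡ 6 (mod 43)
36^64 ≡ 6^2 = 36 (mod 43)
36^128 ≡ 36^2 = 1296 ≡ 6 (mod 43)
36^256 ≡ 6^2 = 36 (mod 43)
36^494 = 36^256 * 36^128 * 36^64 * 36^32 * 36^8 * 36^4 * 36^2 ≡ 36 * 6 * 36 * 6 * 6 * 36 * 6 (mod 43).
Accumulate the product:
36 * 6 = 216 ≡ 1
1 * 36 = 36
36 * 6 = 216 ≡ 1
1 * 6 = 6
6 * 36 = 216 ≡ 1
1 * 6 = 6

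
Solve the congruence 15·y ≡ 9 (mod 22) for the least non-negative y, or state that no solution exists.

gcd(15, 22) = 1, so a unique solution mod 22 exists.
15⁻¹ ≡ 3 (mod 22).
y ≡ 3·9 ≡ 5 (mod 22).

5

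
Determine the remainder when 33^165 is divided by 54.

Using repeated squaring:
33^1 ≡ 33 (mod 54)
33^2 ≡ 33^2 = 1089 ≡ 9 (mod 54)
33^4 ≡ 9^2 = 81 ≡ 27 (mod 54)
33^8 ≡ 27^2 = 729 ≡ 27 (mod 54)
33^16 ≡ 27^2 = 729 ≡ 27 (mod 54)
33^32 ≡ 27^2 = 729 ≡ 27 (mod 54)
33^64 ≡ 27^2 = 729 ≡ 27 (mod 54)
33^128 ≡ 27^2 = 729 ≡ 27 (mod 54)
33^165 = 33^128 * 33^32 * 33^4 * 33^1 ≡ 27 * 27 * 27 * 33 (mod 54).
Accumulate the product:
27 * 27 = 729 ≡ 27
27 * 27 = 729 ≡ 27
27 * 33 = 891 ≡ 27

27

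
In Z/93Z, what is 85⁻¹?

58

By the extended Euclidean algorithm:
93 = 1×85 + 8
85 = 10×8 + 5
8 = 1×5 + 3
5 = 1×3 + 2
3 = 1×2 + 1
2 = 2×1 + 0
gcd(85, 93) = 1, so the inverse exists.
Back-substitute for 1:
1 = 1×3 − 1×2
  = −1×5 + 2×3
  = 2×8 − 3×5
  = −3×85 + 32×8
  = 32×93 − 35×85
So 85⁻¹ ≡ −35 ≡ 58 (mod 93).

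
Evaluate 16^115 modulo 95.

36

115 in binary is 1110011, i.e. 115 = 64 + 32 + 16 + 2 + 1.
16^1 ≡ 16 (mod 95)
16^2 ≡ 16^2 = 256 ≡ 66 (mod 95)
16^4 ≡ 66^2 = 4356 ≡ 81 (mod 95)
16^8 ≡ 81^2 = 6561 ≡ 6 (mod 95)
16^16 ≡ 6^2 = 36 (mod 95)
16^32 ≡ 36^2 = 1296 ≡ 61 (mod 95)
16^64 ≡ 61^2 = 3721 ≡ 16 (mod 95)
16^115 = 16^64 × 16^32 × 16^16 × 16^2 × 16^1 ≡ 16 × 61 × 36 × 66 × 16 (mod 95).
Accumulate the product:
16 × 61 = 976 ≡ 26
26 × 36 = 936 ≡ 81
81 × 66 = 5346 ≡ 26
26 × 16 = 416 ≡ 36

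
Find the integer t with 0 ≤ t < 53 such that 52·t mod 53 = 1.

53 = 1·52 + 1
52 = 52·1 + 0
gcd(52, 53) = 1, so the inverse exists.
Bézout: 1 = 1·53 − 1·52.
So 52⁻¹ ≡ −1 ≡ 52 (mod 53).

52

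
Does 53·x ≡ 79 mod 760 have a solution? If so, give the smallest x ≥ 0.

gcd(53, 760) = 1, so a unique solution mod 760 exists.
53⁻¹ ≡ 717 (mod 760).
x ≡ 717·79 ≡ 403 (mod 760).

403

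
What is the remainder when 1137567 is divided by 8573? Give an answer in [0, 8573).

5931

1137567 = 132×8573 + 5931, so 1137567 ≡ 5931 (mod 8573).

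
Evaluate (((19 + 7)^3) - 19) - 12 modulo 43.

1

19 + 7 = 26
(26)^3 ≡ 32 (mod 43)
32 - 19 = 13
13 - 12 = 1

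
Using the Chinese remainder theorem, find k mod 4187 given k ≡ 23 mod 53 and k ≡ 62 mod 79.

53⁻¹ mod 79: 53·3 ≡ 1 (mod 79), so 53⁻¹ ≡ 3.
k = 23 + 53·((62 − 23)·3 mod 79) = 23 + 53·38 = 2037.

2037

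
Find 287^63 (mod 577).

Using repeated squaring:
63 in binary is 111111, i.e. 63 = 32 + 16 + 8 + 4 + 2 + 1.
287^1 ≡ 287 (mod 577)
287^2 ≡ 287^2 = 82369 ≡ 435 (mod 577)
287^4 ≡ 435^2 = 189225 ≡ 546 (mod 577)
287^8 ≡ 546^2 = 298116 ≡ 384 (mod 577)
287^16 ≡ 384^2 = 147456 ≡ 321 (mod 577)
287^32 ≡ 321^2 = 103041 ≡ 335 (mod 577)
287^63 = 287^32 * 287^16 * 287^8 * 287^4 * 287^2 * 287^1 ≡ 335 * 321 * 384 * 546 * 435 * 287 (mod 577).
Accumulate the product:
335 * 321 = 107535 ≡ 213
213 * 384 = 81792 ≡ 435
435 * 546 = 237510 ≡ 363
363 * 435 = 157905 ≡ 384
384 * 287 = 110208 ≡ 1

1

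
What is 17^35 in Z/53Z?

38

35 in binary is 100011, i.e. 35 = 32 + 2 + 1.
17^1 ≡ 17 (mod 53)
17^2 ≡ 17^2 = 289 ≡ 24 (mod 53)
17^4 ≡ 24^2 = 576 ≡ 46 (mod 53)
17^8 ≡ 46^2 = 2116 ≡ 49 (mod 53)
17^16 ≡ 49^2 = 2401 ≡ 16 (mod 53)
17^32 ≡ 16^2 = 256 ≡ 44 (mod 53)
17^35 = 17^32 × 17^2 × 17^1 ≡ 44 × 24 × 17 (mod 53).
Accumulate the product:
44 × 24 = 1056 ≡ 49
49 × 17 = 833 ≡ 38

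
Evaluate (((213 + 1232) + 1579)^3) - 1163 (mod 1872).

1429

213 + 1232 = 1445
1445 + 1579 = 3024 ≡ 1152 (mod 1872)
(1152)^3 ≡ 720 (mod 1872)
720 - 1163 = -443 ≡ 1429 (mod 1872)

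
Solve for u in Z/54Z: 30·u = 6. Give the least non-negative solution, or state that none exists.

gcd(30, 54) = 6, and 6 | 6, so solutions exist.
Divide through by 6: 5·u mod 9 = 1.
5⁻¹ ≡ 2 (mod 9).
u ≡ 2·1 ≡ 2 (mod 9).
The smallest non-negative solution is u = 2.

2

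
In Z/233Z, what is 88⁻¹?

188

233 = 2·88 + 57
88 = 1·57 + 31
57 = 1·31 + 26
31 = 1·26 + 5
26 = 5·5 + 1
5 = 5·1 + 0
gcd(88, 233) = 1, so the inverse exists.
Back-substitute for 1:
1 = 1·26 − 5·5
  = −5·31 + 6·26
  = 6·57 − 11·31
  = −11·88 + 17·57
  = 17·233 − 45·88
So 88⁻¹ ≡ −45 ≡ 188 (mod 233).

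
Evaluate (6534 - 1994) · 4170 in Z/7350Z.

5550

6534 - 1994 = 4540
4540 · 4170 = 18931800 ≡ 5550 (mod 7350)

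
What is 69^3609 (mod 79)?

17

By square-and-multiply:
3609 in binary is 111000011001, i.e. 3609 = 2048 + 1024 + 512 + 16 + 8 + 1.
69^1 ≡ 69 (mod 79)
69^2 ≡ 69^2 = 4761 ≡ 21 (mod 79)
69^4 ≡ 21^2 = 441 ≡ 46 (mod 79)
69^8 ≡ 46^2 = 2116 ≡ 62 (mod 79)
69^16 ≡ 62^2 = 3844 ≡ 52 (mod 79)
69^32 ≡ 52^2 = 2704 ≡ 18 (mod 79)
69^64 ≡ 18^2 = 324 ≡ 8 (mod 79)
69^128 ≡ 8^2 = 64 (mod 79)
69^256 ≡ 64^2 = 4096 ≡ 67 (mod 79)
69^512 ≡ 67^2 = 4489 ≡ 65 (mod 79)
69^1024 ≡ 65^2 = 4225 ≡ 38 (mod 79)
69^2048 ≡ 38^2 = 1444 ≡ 22 (mod 79)
69^3609 = 69^2048 · 69^1024 · 69^512 · 69^16 · 69^8 · 69^1 ≡ 22 · 38 · 65 · 52 · 62 · 69 (mod 79).
Accumulate the product:
22 · 38 = 836 ≡ 46
46 · 65 = 2990 ≡ 67
67 · 52 = 3484 ≡ 8
8 · 62 = 496 ≡ 22
22 · 69 = 1518 ≡ 17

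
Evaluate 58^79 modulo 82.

Compute successive squares:
58^1 ≡ 58 (mod 82)
58^2 ≡ 58^2 = 3364 ≡ 2 (mod 82)
58^4 ≡ 2^2 = 4 (mod 82)
58^8 ≡ 4^2 = 16 (mod 82)
58^16 ≡ 16^2 = 256 ≡ 10 (mod 82)
58^32 ≡ 10^2 = 100 ≡ 18 (mod 82)
58^64 ≡ 18^2 = 324 ≡ 78 (mod 82)
58^79 = 58^64 × 58^8 × 58^4 × 58^2 × 58^1 ≡ 78 × 16 × 4 × 2 × 58 (mod 82).
Accumulate the product:
78 × 16 = 1248 ≡ 18
18 × 4 = 72
72 × 2 = 144 ≡ 62
62 × 58 = 3596 ≡ 70

70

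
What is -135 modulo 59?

-135 = -3×59 + 42, so -135 ≡ 42 (mod 59).

42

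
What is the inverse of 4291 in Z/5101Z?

762

5101 = 1×4291 + 810
4291 = 5×810 + 241
810 = 3×241 + 87
241 = 2×87 + 67
87 = 1×67 + 20
67 = 3×20 + 7
20 = 2×7 + 6
7 = 1×6 + 1
6 = 6×1 + 0
gcd(4291, 5101) = 1, so the inverse exists.
Bézout: 1 = −641×5101 + 762×4291.
So 4291⁻¹ ≡ 762 (mod 5101).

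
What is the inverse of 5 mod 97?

39

By the extended Euclidean algorithm:
97 = 19*5 + 2
5 = 2*2 + 1
2 = 2*1 + 0
gcd(5, 97) = 1, so the inverse exists.
Back-substitute for 1:
1 = 1*5 − 2*2
  = −2*97 + 39*5
So 5⁻¹ ≡ 39 (mod 97).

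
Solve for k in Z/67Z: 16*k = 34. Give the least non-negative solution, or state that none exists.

gcd(16, 67) = 1, so a unique solution mod 67 exists.
16⁻¹ ≡ 21 (mod 67).
k ≡ 21*34 ≡ 44 (mod 67).

44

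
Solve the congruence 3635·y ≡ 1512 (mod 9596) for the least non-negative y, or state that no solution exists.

gcd(3635, 9596) = 1, so a unique solution mod 9596 exists.
3635⁻¹ ≡ 8643 (mod 9596).
y ≡ 8643·1512 ≡ 8060 (mod 9596).

8060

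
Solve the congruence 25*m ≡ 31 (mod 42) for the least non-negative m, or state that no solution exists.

gcd(25, 42) = 1, so a unique solution mod 42 exists.
25⁻¹ ≡ 37 (mod 42).
m ≡ 37*31 ≡ 13 (mod 42).

13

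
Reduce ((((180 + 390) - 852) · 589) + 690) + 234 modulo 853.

308

180 + 390 = 570
570 - 852 = -282 ≡ 571 (mod 853)
571 · 589 = 336319 ≡ 237 (mod 853)
237 + 690 = 927 ≡ 74 (mod 853)
74 + 234 = 308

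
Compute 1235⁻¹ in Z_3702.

3702 = 2×1235 + 1232
1235 = 1×1232 + 3
1232 = 410×3 + 2
3 = 1×2 + 1
2 = 2×1 + 0
gcd(1235, 3702) = 1, so the inverse exists.
Bézout: 1 = −412×3702 + 1235×1235.
So 1235⁻¹ ≡ 1235 (mod 3702).

1235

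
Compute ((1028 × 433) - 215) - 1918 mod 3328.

1028 × 433 = 445124 ≡ 2500 (mod 3328)
2500 - 215 = 2285
2285 - 1918 = 367

367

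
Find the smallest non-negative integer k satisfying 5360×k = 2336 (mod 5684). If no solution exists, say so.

484

gcd(5360, 5684) = 4, and 4 | 2336, so solutions exist.
Divide through by 4: 1340×k mod 1421 = 584.
1340⁻¹ ≡ 614 (mod 1421).
k ≡ 614×584 ≡ 484 (mod 1421).
The smallest non-negative solution is k = 484.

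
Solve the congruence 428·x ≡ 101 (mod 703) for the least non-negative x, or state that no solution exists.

107

gcd(428, 703) = 1, so a unique solution mod 703 exists.
428⁻¹ ≡ 363 (mod 703).
x ≡ 363·101 ≡ 107 (mod 703).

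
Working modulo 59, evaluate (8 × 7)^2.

8 × 7 = 56
(56)^2 ≡ 9 (mod 59)

9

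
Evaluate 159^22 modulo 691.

22 in binary is 10110, i.e. 22 = 16 + 4 + 2.
159^1 ≡ 159 (mod 691)
159^2 ≡ 159^2 = 25281 ≡ 405 (mod 691)
159^4 ≡ 405^2 = 164025 ≡ 258 (mod 691)
159^8 ≡ 258^2 = 66564 ≡ 228 (mod 691)
159^16 ≡ 228^2 = 51984 ≡ 159 (mod 691)
159^22 = 159^16 * 159^4 * 159^2 ≡ 159 * 258 * 405 (mod 691).
Accumulate the product:
159 * 258 = 41022 ≡ 253
253 * 405 = 102465 ≡ 197

197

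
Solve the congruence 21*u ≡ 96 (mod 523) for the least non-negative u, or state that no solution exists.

gcd(21, 523) = 1, so a unique solution mod 523 exists.
21⁻¹ ≡ 274 (mod 523).
u ≡ 274*96 ≡ 154 (mod 523).

154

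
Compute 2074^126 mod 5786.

2074^1 ≡ 2074 (mod 5786)
2074^2 ≡ 2074^2 = 4301476 ≡ 2478 (mod 5786)
2074^4 ≡ 2478^2 = 6140484 ≡ 1538 (mod 5786)
2074^8 ≡ 1538^2 = 2365444 ≡ 4756 (mod 5786)
2074^16 ≡ 4756^2 = 22619536 ≡ 2062 (mod 5786)
2074^32 ≡ 2062^2 = 4251844 ≡ 4920 (mod 5786)
2074^64 ≡ 4920^2 = 24206400 ≡ 3562 (mod 5786)
2074^126 = 2074^64 × 2074^32 × 2074^16 × 2074^8 × 2074^4 × 2074^2 ≡ 3562 × 4920 × 2062 × 4756 × 1538 × 2478 (mod 5786).
Accumulate the product:
3562 × 4920 = 17525040 ≡ 5032
5032 × 2062 = 10375984 ≡ 1686
1686 × 4756 = 8018616 ≡ 5006
5006 × 1538 = 7699228 ≡ 3848
3848 × 2478 = 9535344 ≡ 16

16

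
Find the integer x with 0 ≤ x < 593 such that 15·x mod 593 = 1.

593 = 39*15 + 8
15 = 1*8 + 7
8 = 1*7 + 1
7 = 7*1 + 0
gcd(15, 593) = 1, so the inverse exists.
Bézout: 1 = 2*593 − 79*15.
So 15⁻¹ ≡ −79 ≡ 514 (mod 593).

514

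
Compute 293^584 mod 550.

201

Compute successive squares:
293^1 ≡ 293 (mod 550)
293^2 ≡ 293^2 = 85849 ≡ 49 (mod 550)
293^4 ≡ 49^2 = 2401 ≡ 201 (mod 550)
293^8 ≡ 201^2 = 40401 ≡ 251 (mod 550)
293^16 ≡ 251^2 = 63001 ≡ 301 (mod 550)
293^32 ≡ 301^2 = 90601 ≡ 401 (mod 550)
293^64 ≡ 401^2 = 160801 ≡ 201 (mod 550)
293^128 ≡ 201^2 = 40401 ≡ 251 (mod 550)
293^256 ≡ 251^2 = 63001 ≡ 301 (mod 550)
293^512 ≡ 301^2 = 90601 ≡ 401 (mod 550)
293^584 = 293^512 * 293^64 * 293^8 ≡ 401 * 201 * 251 (mod 550).
Accumulate the product:
401 * 201 = 80601 ≡ 301
301 * 251 = 75551 ≡ 201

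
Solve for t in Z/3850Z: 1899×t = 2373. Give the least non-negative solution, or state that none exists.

gcd(1899, 3850) = 1, so a unique solution mod 3850 exists.
1899⁻¹ ≡ 1999 (mod 3850).
t ≡ 1999×2373 ≡ 427 (mod 3850).

427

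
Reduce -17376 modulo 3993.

2589

-17376 = -5·3993 + 2589, so -17376 ≡ 2589 (mod 3993).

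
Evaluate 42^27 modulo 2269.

127

Compute successive squares:
27 in binary is 11011, i.e. 27 = 16 + 8 + 2 + 1.
42^1 ≡ 42 (mod 2269)
42^2 ≡ 42^2 = 1764 (mod 2269)
42^4 ≡ 1764^2 = 3111696 ≡ 897 (mod 2269)
42^8 ≡ 897^2 = 804609 ≡ 1383 (mod 2269)
42^16 ≡ 1383^2 = 1912689 ≡ 2191 (mod 2269)
42^27 = 42^16 × 42^8 × 42^2 × 42^1 ≡ 2191 × 1383 × 1764 × 42 (mod 2269).
Accumulate the product:
2191 × 1383 = 3030153 ≡ 1038
1038 × 1764 = 1831032 ≡ 2218
2218 × 42 = 93156 ≡ 127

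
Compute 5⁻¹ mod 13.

By the extended Euclidean algorithm:
13 = 2×5 + 3
5 = 1×3 + 2
3 = 1×2 + 1
2 = 2×1 + 0
gcd(5, 13) = 1, so the inverse exists.
Bézout: 1 = 2×13 − 5×5.
So 5⁻¹ ≡ −5 ≡ 8 (mod 13).

8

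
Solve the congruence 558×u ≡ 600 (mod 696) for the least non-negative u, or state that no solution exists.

36

gcd(558, 696) = 6, and 6 | 600, so solutions exist.
Divide through by 6: 93×u mod 116 = 100.
93⁻¹ ≡ 5 (mod 116).
u ≡ 5×100 ≡ 36 (mod 116).
The smallest non-negative solution is u = 36.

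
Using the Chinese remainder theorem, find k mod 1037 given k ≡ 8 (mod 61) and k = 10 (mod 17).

61⁻¹ mod 17: 61·12 ≡ 1 (mod 17), so 61⁻¹ ≡ 12.
k = 8 + 61·((10 − 8)·12 mod 17) = 8 + 61·7 = 435.

435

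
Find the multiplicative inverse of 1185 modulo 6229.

6229 = 5×1185 + 304
1185 = 3×304 + 273
304 = 1×273 + 31
273 = 8×31 + 25
31 = 1×25 + 6
25 = 4×6 + 1
6 = 6×1 + 0
gcd(1185, 6229) = 1, so the inverse exists.
Back-substitute for 1:
1 = 1×25 − 4×6
  = −4×31 + 5×25
  = 5×273 − 44×31
  = −44×304 + 49×273
  = 49×1185 − 191×304
  = −191×6229 + 1004×1185
So 1185⁻¹ ≡ 1004 (mod 6229).

1004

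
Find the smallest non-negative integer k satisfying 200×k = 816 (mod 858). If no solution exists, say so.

gcd(200, 858) = 2, and 2 | 816, so solutions exist.
Divide through by 2: 100×k ≡ 408 (mod 429).
100⁻¹ ≡ 133 (mod 429).
k ≡ 133×408 ≡ 210 (mod 429).
The smallest non-negative solution is k = 210.

210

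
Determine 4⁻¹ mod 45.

34

45 = 11×4 + 1
4 = 4×1 + 0
gcd(4, 45) = 1, so the inverse exists.
Back-substitute for 1:
1 = 1×45 − 11×4
So 4⁻¹ ≡ −11 ≡ 34 (mod 45).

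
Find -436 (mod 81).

50

-436 = -6×81 + 50, so -436 ≡ 50 (mod 81).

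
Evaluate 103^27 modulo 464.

455

27 in binary is 11011, i.e. 27 = 16 + 8 + 2 + 1.
103^1 ≡ 103 (mod 464)
103^2 ≡ 103^2 = 10609 ≡ 401 (mod 464)
103^4 ≡ 401^2 = 160801 ≡ 257 (mod 464)
103^8 ≡ 257^2 = 66049 ≡ 161 (mod 464)
103^16 ≡ 161^2 = 25921 ≡ 401 (mod 464)
103^27 = 103^16 · 103^8 · 103^2 · 103^1 ≡ 401 · 161 · 401 · 103 (mod 464).
Accumulate the product:
401 · 161 = 64561 ≡ 65
65 · 401 = 26065 ≡ 81
81 · 103 = 8343 ≡ 455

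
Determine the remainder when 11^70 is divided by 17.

8

By square-and-multiply:
70 in binary is 1000110, i.e. 70 = 64 + 4 + 2.
11^1 ≡ 11 (mod 17)
11^2 ≡ 11^2 = 121 ≡ 2 (mod 17)
11^4 ≡ 2^2 = 4 (mod 17)
11^8 ≡ 4^2 = 16 (mod 17)
11^16 ≡ 16^2 = 256 ≡ 1 (mod 17)
11^32 ≡ 1^2 = 1 (mod 17)
11^64 ≡ 1^2 = 1 (mod 17)
11^70 = 11^64 * 11^4 * 11^2 ≡ 1 * 4 * 2 (mod 17).
Accumulate the product:
1 * 4 = 4
4 * 2 = 8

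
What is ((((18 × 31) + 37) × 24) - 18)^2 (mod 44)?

36

18 × 31 = 558 ≡ 30 (mod 44)
30 + 37 = 67 ≡ 23 (mod 44)
23 × 24 = 552 ≡ 24 (mod 44)
24 - 18 = 6
(6)^2 ≡ 36 (mod 44)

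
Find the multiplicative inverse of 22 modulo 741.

741 = 33*22 + 15
22 = 1*15 + 7
15 = 2*7 + 1
7 = 7*1 + 0
gcd(22, 741) = 1, so the inverse exists.
Bézout: 1 = 3*741 − 101*22.
So 22⁻¹ ≡ −101 ≡ 640 (mod 741).

640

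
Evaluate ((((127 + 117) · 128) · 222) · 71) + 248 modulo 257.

158

127 + 117 = 244
244 · 128 = 31232 ≡ 135 (mod 257)
135 · 222 = 29970 ≡ 158 (mod 257)
158 · 71 = 11218 ≡ 167 (mod 257)
167 + 248 = 415 ≡ 158 (mod 257)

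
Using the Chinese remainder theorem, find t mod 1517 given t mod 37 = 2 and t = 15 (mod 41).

261

37⁻¹ mod 41: 37×10 ≡ 1 (mod 41), so 37⁻¹ ≡ 10.
t = 2 + 37×((15 − 2)×10 mod 41) = 2 + 37×7 = 261.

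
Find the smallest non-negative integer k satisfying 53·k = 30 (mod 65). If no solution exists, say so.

30

gcd(53, 65) = 1, so a unique solution mod 65 exists.
53⁻¹ ≡ 27 (mod 65).
k ≡ 27·30 ≡ 30 (mod 65).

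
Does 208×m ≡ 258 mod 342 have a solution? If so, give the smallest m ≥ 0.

141

gcd(208, 342) = 2, and 2 | 258, so solutions exist.
Divide through by 2: 104×m ≡ 129 (mod 171).
104⁻¹ ≡ 74 (mod 171).
m ≡ 74×129 ≡ 141 (mod 171).
The smallest non-negative solution is m = 141.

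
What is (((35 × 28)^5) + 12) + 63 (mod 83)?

38

35 × 28 = 980 ≡ 67 (mod 83)
(67)^5 ≡ 46 (mod 83)
46 + 12 = 58
58 + 63 = 121 ≡ 38 (mod 83)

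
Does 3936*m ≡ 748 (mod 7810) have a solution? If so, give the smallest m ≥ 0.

528

gcd(3936, 7810) = 2, and 2 | 748, so solutions exist.
Divide through by 2: 1968*m mod 3905 = 374.
1968⁻¹ ≡ 252 (mod 3905).
m ≡ 252*374 ≡ 528 (mod 3905).
The smallest non-negative solution is m = 528.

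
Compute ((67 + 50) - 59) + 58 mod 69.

47

67 + 50 = 117 ≡ 48 (mod 69)
48 - 59 = -11 ≡ 58 (mod 69)
58 + 58 = 116 ≡ 47 (mod 69)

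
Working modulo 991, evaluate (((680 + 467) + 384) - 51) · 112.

680 + 467 = 1147 ≡ 156 (mod 991)
156 + 384 = 540
540 - 51 = 489
489 · 112 = 54768 ≡ 263 (mod 991)

263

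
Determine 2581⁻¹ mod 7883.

Apply the Euclidean algorithm and back-substitute:
7883 = 3*2581 + 140
2581 = 18*140 + 61
140 = 2*61 + 18
61 = 3*18 + 7
18 = 2*7 + 4
7 = 1*4 + 3
4 = 1*3 + 1
3 = 3*1 + 0
gcd(2581, 7883) = 1, so the inverse exists.
Back-substitute for 1:
1 = 1*4 − 1*3
  = −1*7 + 2*4
  = 2*18 − 5*7
  = −5*61 + 17*18
  = 17*140 − 39*61
  = −39*2581 + 719*140
  = 719*7883 − 2196*2581
So 2581⁻¹ ≡ −2196 ≡ 5687 (mod 7883).

5687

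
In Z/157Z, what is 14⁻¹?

101

By the extended Euclidean algorithm:
157 = 11·14 + 3
14 = 4·3 + 2
3 = 1·2 + 1
2 = 2·1 + 0
gcd(14, 157) = 1, so the inverse exists.
Bézout: 1 = 5·157 − 56·14.
So 14⁻¹ ≡ −56 ≡ 101 (mod 157).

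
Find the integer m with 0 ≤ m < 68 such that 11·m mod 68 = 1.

31

Apply the Euclidean algorithm and back-substitute:
68 = 6*11 + 2
11 = 5*2 + 1
2 = 2*1 + 0
gcd(11, 68) = 1, so the inverse exists.
Bézout: 1 = −5*68 + 31*11.
So 11⁻¹ ≡ 31 (mod 68).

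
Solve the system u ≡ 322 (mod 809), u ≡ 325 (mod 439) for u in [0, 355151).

185583

809⁻¹ mod 439: 809*369 ≡ 1 (mod 439), so 809⁻¹ ≡ 369.
u = 322 + 809*((325 − 322)*369 mod 439) = 322 + 809*229 = 185583.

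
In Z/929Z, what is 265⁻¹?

929 = 3×265 + 134
265 = 1×134 + 131
134 = 1×131 + 3
131 = 43×3 + 2
3 = 1×2 + 1
2 = 2×1 + 0
gcd(265, 929) = 1, so the inverse exists.
Back-substitute for 1:
1 = 1×3 − 1×2
  = −1×131 + 44×3
  = 44×134 − 45×131
  = −45×265 + 89×134
  = 89×929 − 312×265
So 265⁻¹ ≡ −312 ≡ 617 (mod 929).

617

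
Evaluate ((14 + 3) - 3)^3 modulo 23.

14 + 3 = 17
17 - 3 = 14
(14)^3 ≡ 7 (mod 23)

7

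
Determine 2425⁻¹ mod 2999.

2999 = 1*2425 + 574
2425 = 4*574 + 129
574 = 4*129 + 58
129 = 2*58 + 13
58 = 4*13 + 6
13 = 2*6 + 1
6 = 6*1 + 0
gcd(2425, 2999) = 1, so the inverse exists.
Bézout: 1 = −376*2999 + 465*2425.
So 2425⁻¹ ≡ 465 (mod 2999).

465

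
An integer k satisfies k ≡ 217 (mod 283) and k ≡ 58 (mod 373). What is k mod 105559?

283⁻¹ mod 373: 283*29 ≡ 1 (mod 373), so 283⁻¹ ≡ 29.
k = 217 + 283*((58 − 217)*29 mod 373) = 217 + 283*238 = 67571.
Check: 67571 mod 283 = 217, 67571 mod 373 = 58. ✓

67571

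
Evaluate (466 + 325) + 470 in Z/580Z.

466 + 325 = 791 ≡ 211 (mod 580)
211 + 470 = 681 ≡ 101 (mod 580)

101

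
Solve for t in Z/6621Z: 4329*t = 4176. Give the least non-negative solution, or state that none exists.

gcd(4329, 6621) = 3, and 3 | 4176, so solutions exist.
Divide through by 3: 1443*t mod 2207 = 1392.
1443⁻¹ ≡ 2181 (mod 2207).
t ≡ 2181*1392 ≡ 1327 (mod 2207).
The smallest non-negative solution is t = 1327.

1327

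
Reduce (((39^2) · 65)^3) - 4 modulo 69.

(39)^2 ≡ 3 (mod 69)
3 · 65 = 195 ≡ 57 (mod 69)
(57)^3 ≡ 66 (mod 69)
66 - 4 = 62

62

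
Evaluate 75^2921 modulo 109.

Using repeated squaring:
75^1 ≡ 75 (mod 109)
75^2 ≡ 75^2 = 5625 ≡ 66 (mod 109)
75^4 ≡ 66^2 = 4356 ≡ 105 (mod 109)
75^8 ≡ 105^2 = 11025 ≡ 16 (mod 109)
75^16 ≡ 16^2 = 256 ≡ 38 (mod 109)
75^32 ≡ 38^2 = 1444 ≡ 27 (mod 109)
75^64 ≡ 27^2 = 729 ≡ 75 (mod 109)
75^128 ≡ 75^2 = 5625 ≡ 66 (mod 109)
75^256 ≡ 66^2 = 4356 ≡ 105 (mod 109)
75^512 ≡ 105^2 = 11025 ≡ 16 (mod 109)
75^1024 ≡ 16^2 = 256 ≡ 38 (mod 109)
75^2048 ≡ 38^2 = 1444 ≡ 27 (mod 109)
75^2921 = 75^2048 * 75^512 * 75^256 * 75^64 * 75^32 * 75^8 * 75^1 ≡ 27 * 16 * 105 * 75 * 27 * 16 * 75 (mod 109).
Accumulate the product:
27 * 16 = 432 ≡ 105
105 * 105 = 11025 ≡ 16
16 * 75 = 1200 ≡ 1
1 * 27 = 27
27 * 16 = 432 ≡ 105
105 * 75 = 7875 ≡ 27

27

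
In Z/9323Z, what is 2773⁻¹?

Run the extended Euclidean algorithm:
9323 = 3×2773 + 1004
2773 = 2×1004 + 765
1004 = 1×765 + 239
765 = 3×239 + 48
239 = 4×48 + 47
48 = 1×47 + 1
47 = 47×1 + 0
gcd(2773, 9323) = 1, so the inverse exists.
Back-substitute for 1:
1 = 1×48 − 1×47
  = −1×239 + 5×48
  = 5×765 − 16×239
  = −16×1004 + 21×765
  = 21×2773 − 58×1004
  = −58×9323 + 195×2773
So 2773⁻¹ ≡ 195 (mod 9323).

195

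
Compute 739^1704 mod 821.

256

Compute successive squares:
1704 in binary is 11010101000, i.e. 1704 = 1024 + 512 + 128 + 32 + 8.
739^1 ≡ 739 (mod 821)
739^2 ≡ 739^2 = 546121 ≡ 156 (mod 821)
739^4 ≡ 156^2 = 24336 ≡ 527 (mod 821)
739^8 ≡ 527^2 = 277729 ≡ 231 (mod 821)
739^16 ≡ 231^2 = 53361 ≡ 817 (mod 821)
739^32 ≡ 817^2 = 667489 ≡ 16 (mod 821)
739^64 ≡ 16^2 = 256 (mod 821)
739^128 ≡ 256^2 = 65536 ≡ 677 (mod 821)
739^256 ≡ 677^2 = 458329 ≡ 211 (mod 821)
739^512 ≡ 211^2 = 44521 ≡ 187 (mod 821)
739^1024 ≡ 187^2 = 34969 ≡ 487 (mod 821)
739^1704 = 739^1024 * 739^512 * 739^128 * 739^32 * 739^8 ≡ 487 * 187 * 677 * 16 * 231 (mod 821).
Accumulate the product:
487 * 187 = 91069 ≡ 759
759 * 677 = 513843 ≡ 718
718 * 16 = 11488 ≡ 815
815 * 231 = 188265 ≡ 256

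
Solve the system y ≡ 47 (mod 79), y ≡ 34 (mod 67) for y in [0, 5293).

79⁻¹ mod 67: 79*28 ≡ 1 (mod 67), so 79⁻¹ ≡ 28.
y = 47 + 79*((34 − 47)*28 mod 67) = 47 + 79*38 = 3049.
Check: 3049 mod 79 = 47, 3049 mod 67 = 34. ✓

3049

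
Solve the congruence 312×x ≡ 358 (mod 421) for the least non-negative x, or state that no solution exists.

101

gcd(312, 421) = 1, so a unique solution mod 421 exists.
312⁻¹ ≡ 112 (mod 421).
x ≡ 112×358 ≡ 101 (mod 421).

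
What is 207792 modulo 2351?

207792 = 88·2351 + 904, so 207792 ≡ 904 (mod 2351).

904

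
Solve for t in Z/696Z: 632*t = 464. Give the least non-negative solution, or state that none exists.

58

gcd(632, 696) = 8, and 8 | 464, so solutions exist.
Divide through by 8: 79*t mod 87 = 58.
79⁻¹ ≡ 76 (mod 87).
t ≡ 76*58 ≡ 58 (mod 87).
The smallest non-negative solution is t = 58.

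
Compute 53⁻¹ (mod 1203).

Run the extended Euclidean algorithm:
1203 = 22×53 + 37
53 = 1×37 + 16
37 = 2×16 + 5
16 = 3×5 + 1
5 = 5×1 + 0
gcd(53, 1203) = 1, so the inverse exists.
Back-substitute for 1:
1 = 1×16 − 3×5
  = −3×37 + 7×16
  = 7×53 − 10×37
  = −10×1203 + 227×53
So 53⁻¹ ≡ 227 (mod 1203).

227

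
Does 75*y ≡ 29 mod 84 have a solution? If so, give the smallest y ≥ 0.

no solution

gcd(75, 84) = 3, and 3 does not divide 29.
So the congruence has no solution.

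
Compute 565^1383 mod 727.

663

Using repeated squaring:
1383 in binary is 10101100111, i.e. 1383 = 1024 + 256 + 64 + 32 + 4 + 2 + 1.
565^1 ≡ 565 (mod 727)
565^2 ≡ 565^2 = 319225 ≡ 72 (mod 727)
565^4 ≡ 72^2 = 5184 ≡ 95 (mod 727)
565^8 ≡ 95^2 = 9025 ≡ 301 (mod 727)
565^16 ≡ 301^2 = 90601 ≡ 453 (mod 727)
565^32 ≡ 453^2 = 205209 ≡ 195 (mod 727)
565^64 ≡ 195^2 = 38025 ≡ 221 (mod 727)
565^128 ≡ 221^2 = 48841 ≡ 132 (mod 727)
565^256 ≡ 132^2 = 17424 ≡ 703 (mod 727)
565^512 ≡ 703^2 = 494209 ≡ 576 (mod 727)
565^1024 ≡ 576^2 = 331776 ≡ 264 (mod 727)
565^1383 = 565^1024 · 565^256 · 565^64 · 565^32 · 565^4 · 565^2 · 565^1 ≡ 264 · 703 · 221 · 195 · 95 · 72 · 565 (mod 727).
Accumulate the product:
264 · 703 = 185592 ≡ 207
207 · 221 = 45747 ≡ 673
673 · 195 = 131235 ≡ 375
375 · 95 = 35625 ≡ 2
2 · 72 = 144
144 · 565 = 81360 ≡ 663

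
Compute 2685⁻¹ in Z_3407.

1779

Apply the Euclidean algorithm and back-substitute:
3407 = 1*2685 + 722
2685 = 3*722 + 519
722 = 1*519 + 203
519 = 2*203 + 113
203 = 1*113 + 90
113 = 1*90 + 23
90 = 3*23 + 21
23 = 1*21 + 2
21 = 10*2 + 1
2 = 2*1 + 0
gcd(2685, 3407) = 1, so the inverse exists.
Bézout: 1 = 1283*3407 − 1628*2685.
So 2685⁻¹ ≡ −1628 ≡ 1779 (mod 3407).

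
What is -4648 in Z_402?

-4648 = -12*402 + 176, so -4648 ≡ 176 (mod 402).

176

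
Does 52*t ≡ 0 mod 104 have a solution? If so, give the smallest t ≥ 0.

0

gcd(52, 104) = 52, and 52 | 0, so solutions exist.
Divide through by 52: 1*t ≡ 0 (mod 2).
1⁻¹ ≡ 1 (mod 2).
t ≡ 1*0 ≡ 0 (mod 2).
The smallest non-negative solution is t = 0.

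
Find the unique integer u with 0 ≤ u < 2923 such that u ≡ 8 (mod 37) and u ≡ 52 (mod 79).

526

37⁻¹ mod 79: 37×47 ≡ 1 (mod 79), so 37⁻¹ ≡ 47.
u = 8 + 37×((52 − 8)×47 mod 79) = 8 + 37×14 = 526.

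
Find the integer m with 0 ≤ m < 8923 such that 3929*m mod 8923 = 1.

Run the extended Euclidean algorithm:
8923 = 2·3929 + 1065
3929 = 3·1065 + 734
1065 = 1·734 + 331
734 = 2·331 + 72
331 = 4·72 + 43
72 = 1·43 + 29
43 = 1·29 + 14
29 = 2·14 + 1
14 = 14·1 + 0
gcd(3929, 8923) = 1, so the inverse exists.
Bézout: 1 = −273·8923 + 620·3929.
So 3929⁻¹ ≡ 620 (mod 8923).

620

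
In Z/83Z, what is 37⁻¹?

9

By the extended Euclidean algorithm:
83 = 2×37 + 9
37 = 4×9 + 1
9 = 9×1 + 0
gcd(37, 83) = 1, so the inverse exists.
Bézout: 1 = −4×83 + 9×37.
So 37⁻¹ ≡ 9 (mod 83).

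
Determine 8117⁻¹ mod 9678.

Run the extended Euclidean algorithm:
9678 = 1×8117 + 1561
8117 = 5×1561 + 312
1561 = 5×312 + 1
312 = 312×1 + 0
gcd(8117, 9678) = 1, so the inverse exists.
Back-substitute for 1:
1 = 1×1561 − 5×312
  = −5×8117 + 26×1561
  = 26×9678 − 31×8117
So 8117⁻¹ ≡ −31 ≡ 9647 (mod 9678).

9647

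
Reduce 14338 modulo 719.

677

14338 = 19×719 + 677, so 14338 ≡ 677 (mod 719).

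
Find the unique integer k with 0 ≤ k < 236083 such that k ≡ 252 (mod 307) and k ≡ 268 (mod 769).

149454

307⁻¹ mod 769: 307×511 ≡ 1 (mod 769), so 307⁻¹ ≡ 511.
k = 252 + 307×((268 − 252)×511 mod 769) = 252 + 307×486 = 149454.
Check: 149454 mod 307 = 252, 149454 mod 769 = 268. ✓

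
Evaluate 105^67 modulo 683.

Compute successive squares:
67 in binary is 1000011, i.e. 67 = 64 + 2 + 1.
105^1 ≡ 105 (mod 683)
105^2 ≡ 105^2 = 11025 ≡ 97 (mod 683)
105^4 ≡ 97^2 = 9409 ≡ 530 (mod 683)
105^8 ≡ 530^2 = 280900 ≡ 187 (mod 683)
105^16 ≡ 187^2 = 34969 ≡ 136 (mod 683)
105^32 ≡ 136^2 = 18496 ≡ 55 (mod 683)
105^64 ≡ 55^2 = 3025 ≡ 293 (mod 683)
105^67 = 105^64 · 105^2 · 105^1 ≡ 293 · 97 · 105 (mod 683).
Accumulate the product:
293 · 97 = 28421 ≡ 418
418 · 105 = 43890 ≡ 178

178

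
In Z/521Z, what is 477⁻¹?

521 = 1*477 + 44
477 = 10*44 + 37
44 = 1*37 + 7
37 = 5*7 + 2
7 = 3*2 + 1
2 = 2*1 + 0
gcd(477, 521) = 1, so the inverse exists.
Back-substitute for 1:
1 = 1*7 − 3*2
  = −3*37 + 16*7
  = 16*44 − 19*37
  = −19*477 + 206*44
  = 206*521 − 225*477
So 477⁻¹ ≡ −225 ≡ 296 (mod 521).

296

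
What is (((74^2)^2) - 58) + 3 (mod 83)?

32

(74)^2 ≡ 81 (mod 83)
(81)^2 ≡ 4 (mod 83)
4 - 58 = -54 ≡ 29 (mod 83)
29 + 3 = 32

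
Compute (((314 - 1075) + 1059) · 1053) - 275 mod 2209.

2050

314 - 1075 = -761 ≡ 1448 (mod 2209)
1448 + 1059 = 2507 ≡ 298 (mod 2209)
298 · 1053 = 313794 ≡ 116 (mod 2209)
116 - 275 = -159 ≡ 2050 (mod 2209)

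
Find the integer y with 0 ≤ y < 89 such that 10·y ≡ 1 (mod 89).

By the extended Euclidean algorithm:
89 = 8·10 + 9
10 = 1·9 + 1
9 = 9·1 + 0
gcd(10, 89) = 1, so the inverse exists.
Bézout: 1 = −1·89 + 9·10.
So 10⁻¹ ≡ 9 (mod 89).

9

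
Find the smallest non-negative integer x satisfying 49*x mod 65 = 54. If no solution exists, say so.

21

gcd(49, 65) = 1, so a unique solution mod 65 exists.
49⁻¹ ≡ 4 (mod 65).
x ≡ 4*54 ≡ 21 (mod 65).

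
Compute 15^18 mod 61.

Compute successive squares:
18 in binary is 10010, i.e. 18 = 16 + 2.
15^1 ≡ 15 (mod 61)
15^2 ≡ 15^2 = 225 ≡ 42 (mod 61)
15^4 ≡ 42^2 = 1764 ≡ 56 (mod 61)
15^8 ≡ 56^2 = 3136 ≡ 25 (mod 61)
15^16 ≡ 25^2 = 625 ≡ 15 (mod 61)
15^18 = 15^16 * 15^2 ≡ 15 * 42 (mod 61).
15 * 42 = 630 ≡ 20 (mod 61).

20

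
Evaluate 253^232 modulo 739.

215

Using repeated squaring:
232 in binary is 11101000, i.e. 232 = 128 + 64 + 32 + 8.
253^1 ≡ 253 (mod 739)
253^2 ≡ 253^2 = 64009 ≡ 455 (mod 739)
253^4 ≡ 455^2 = 207025 ≡ 105 (mod 739)
253^8 ≡ 105^2 = 11025 ≡ 679 (mod 739)
253^16 ≡ 679^2 = 461041 ≡ 644 (mod 739)
253^32 ≡ 644^2 = 414736 ≡ 157 (mod 739)
253^64 ≡ 157^2 = 24649 ≡ 262 (mod 739)
253^128 ≡ 262^2 = 68644 ≡ 656 (mod 739)
253^232 = 253^128 * 253^64 * 253^32 * 253^8 ≡ 656 * 262 * 157 * 679 (mod 739).
Accumulate the product:
656 * 262 = 171872 ≡ 424
424 * 157 = 66568 ≡ 58
58 * 679 = 39382 ≡ 215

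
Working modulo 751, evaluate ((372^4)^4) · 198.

134

(372)^4 ≡ 197 (mod 751)
(197)^4 ≡ 471 (mod 751)
471 · 198 = 93258 ≡ 134 (mod 751)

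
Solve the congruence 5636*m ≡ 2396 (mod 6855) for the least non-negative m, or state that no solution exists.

2866

gcd(5636, 6855) = 1, so a unique solution mod 6855 exists.
5636⁻¹ ≡ 911 (mod 6855).
m ≡ 911*2396 ≡ 2866 (mod 6855).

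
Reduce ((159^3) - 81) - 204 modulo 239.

131

(159)^3 ≡ 177 (mod 239)
177 - 81 = 96
96 - 204 = -108 ≡ 131 (mod 239)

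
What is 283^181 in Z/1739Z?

283

By square-and-multiply:
181 in binary is 10110101, i.e. 181 = 128 + 32 + 16 + 4 + 1.
283^1 ≡ 283 (mod 1739)
283^2 ≡ 283^2 = 80089 ≡ 95 (mod 1739)
283^4 ≡ 95^2 = 9025 ≡ 330 (mod 1739)
283^8 ≡ 330^2 = 108900 ≡ 1082 (mod 1739)
283^16 ≡ 1082^2 = 1170724 ≡ 377 (mod 1739)
283^32 ≡ 377^2 = 142129 ≡ 1270 (mod 1739)
283^64 ≡ 1270^2 = 1612900 ≡ 847 (mod 1739)
283^128 ≡ 847^2 = 717409 ≡ 941 (mod 1739)
283^181 = 283^128 × 283^32 × 283^16 × 283^4 × 283^1 ≡ 941 × 1270 × 377 × 330 × 283 (mod 1739).
Accumulate the product:
941 × 1270 = 1195070 ≡ 377
377 × 377 = 142129 ≡ 1270
1270 × 330 = 419100 ≡ 1
1 × 283 = 283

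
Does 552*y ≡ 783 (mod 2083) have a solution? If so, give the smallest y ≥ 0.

gcd(552, 2083) = 1, so a unique solution mod 2083 exists.
552⁻¹ ≡ 200 (mod 2083).
y ≡ 200*783 ≡ 375 (mod 2083).

375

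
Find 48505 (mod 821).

66

48505 = 59*821 + 66, so 48505 ≡ 66 (mod 821).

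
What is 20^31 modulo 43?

Using repeated squaring:
31 in binary is 11111, i.e. 31 = 16 + 8 + 4 + 2 + 1.
20^1 ≡ 20 (mod 43)
20^2 ≡ 20^2 = 400 ≡ 13 (mod 43)
20^4 ≡ 13^2 = 169 ≡ 40 (mod 43)
20^8 ≡ 40^2 = 1600 ≡ 9 (mod 43)
20^16 ≡ 9^2 = 81 ≡ 38 (mod 43)
20^31 = 20^16 · 20^8 · 20^4 · 20^2 · 20^1 ≡ 38 · 9 · 40 · 13 · 20 (mod 43).
Accumulate the product:
38 · 9 = 342 ≡ 41
41 · 40 = 1640 ≡ 6
6 · 13 = 78 ≡ 35
35 · 20 = 700 ≡ 12

12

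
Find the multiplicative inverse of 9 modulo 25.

14

Apply the Euclidean algorithm and back-substitute:
25 = 2*9 + 7
9 = 1*7 + 2
7 = 3*2 + 1
2 = 2*1 + 0
gcd(9, 25) = 1, so the inverse exists.
Back-substitute for 1:
1 = 1*7 − 3*2
  = −3*9 + 4*7
  = 4*25 − 11*9
So 9⁻¹ ≡ −11 ≡ 14 (mod 25).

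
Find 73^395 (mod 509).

207

By square-and-multiply:
395 in binary is 110001011, i.e. 395 = 256 + 128 + 8 + 2 + 1.
73^1 ≡ 73 (mod 509)
73^2 ≡ 73^2 = 5329 ≡ 239 (mod 509)
73^4 ≡ 239^2 = 57121 ≡ 113 (mod 509)
73^8 ≡ 113^2 = 12769 ≡ 44 (mod 509)
73^16 ≡ 44^2 = 1936 ≡ 409 (mod 509)
73^32 ≡ 409^2 = 167281 ≡ 329 (mod 509)
73^64 ≡ 329^2 = 108241 ≡ 333 (mod 509)
73^128 ≡ 333^2 = 110889 ≡ 436 (mod 509)
73^256 ≡ 436^2 = 190096 ≡ 239 (mod 509)
73^395 = 73^256 · 73^128 · 73^8 · 73^2 · 73^1 ≡ 239 · 436 · 44 · 239 · 73 (mod 509).
Accumulate the product:
239 · 436 = 104204 ≡ 368
368 · 44 = 16192 ≡ 413
413 · 239 = 98707 ≡ 470
470 · 73 = 34310 ≡ 207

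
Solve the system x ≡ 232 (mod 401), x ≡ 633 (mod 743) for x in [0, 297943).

633

401⁻¹ mod 743: 401*63 ≡ 1 (mod 743), so 401⁻¹ ≡ 63.
x = 232 + 401*((633 − 232)*63 mod 743) = 232 + 401*1 = 633.
Check: 633 mod 401 = 232, 633 mod 743 = 633. ✓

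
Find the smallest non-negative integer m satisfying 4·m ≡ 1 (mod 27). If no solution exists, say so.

gcd(4, 27) = 1, so a unique solution mod 27 exists.
4⁻¹ ≡ 7 (mod 27).
m ≡ 7·1 ≡ 7 (mod 27).

7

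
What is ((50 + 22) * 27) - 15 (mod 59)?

50 + 22 = 72 ≡ 13 (mod 59)
13 * 27 = 351 ≡ 56 (mod 59)
56 - 15 = 41

41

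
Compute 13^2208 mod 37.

10

Compute successive squares:
13^1 ≡ 13 (mod 37)
13^2 ≡ 13^2 = 169 ≡ 21 (mod 37)
13^4 ≡ 21^2 = 441 ≡ 34 (mod 37)
13^8 ≡ 34^2 = 1156 ≡ 9 (mod 37)
13^16 ≡ 9^2 = 81 ≡ 7 (mod 37)
13^32 ≡ 7^2 = 49 ≡ 12 (mod 37)
13^64 ≡ 12^2 = 144 ≡ 33 (mod 37)
13^128 ≡ 33^2 = 1089 ≡ 16 (mod 37)
13^256 ≡ 16^2 = 256 ≡ 34 (mod 37)
13^512 ≡ 34^2 = 1156 ≡ 9 (mod 37)
13^1024 ≡ 9^2 = 81 ≡ 7 (mod 37)
13^2048 ≡ 7^2 = 49 ≡ 12 (mod 37)
13^2208 = 13^2048 × 13^128 × 13^32 ≡ 12 × 16 × 12 (mod 37).
Accumulate the product:
12 × 16 = 192 ≡ 7
7 × 12 = 84 ≡ 10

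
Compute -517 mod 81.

-517 = -7·81 + 50, so -517 ≡ 50 (mod 81).

50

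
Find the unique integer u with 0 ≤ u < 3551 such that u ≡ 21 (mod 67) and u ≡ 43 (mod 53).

67⁻¹ mod 53: 67*19 ≡ 1 (mod 53), so 67⁻¹ ≡ 19.
u = 21 + 67*((43 − 21)*19 mod 53) = 21 + 67*47 = 3170.

3170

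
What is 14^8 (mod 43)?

31

By square-and-multiply:
14^1 ≡ 14 (mod 43)
14^2 ≡ 14^2 = 196 ≡ 24 (mod 43)
14^4 ≡ 24^2 = 576 ≡ 17 (mod 43)
14^8 ≡ 17^2 = 289 ≡ 31 (mod 43)
So 14^8 ≡ 31 (mod 43).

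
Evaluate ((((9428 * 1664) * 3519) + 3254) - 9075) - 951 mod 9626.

4082

9428 * 1664 = 15688192 ≡ 7438 (mod 9626)
7438 * 3519 = 26174322 ≡ 1228 (mod 9626)
1228 + 3254 = 4482
4482 - 9075 = -4593 ≡ 5033 (mod 9626)
5033 - 951 = 4082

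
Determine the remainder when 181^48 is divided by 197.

Compute successive squares:
48 in binary is 110000, i.e. 48 = 32 + 16.
181^1 ≡ 181 (mod 197)
181^2 ≡ 181^2 = 32761 ≡ 59 (mod 197)
181^4 ≡ 59^2 = 3481 ≡ 132 (mod 197)
181^8 ≡ 132^2 = 17424 ≡ 88 (mod 197)
181^16 ≡ 88^2 = 7744 ≡ 61 (mod 197)
181^32 ≡ 61^2 = 3721 ≡ 175 (mod 197)
181^48 = 181^32 * 181^16 ≡ 175 * 61 (mod 197).
175 * 61 = 10675 ≡ 37 (mod 197).

37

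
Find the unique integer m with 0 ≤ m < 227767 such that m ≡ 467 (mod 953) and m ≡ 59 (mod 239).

130075

953⁻¹ mod 239: 953×159 ≡ 1 (mod 239), so 953⁻¹ ≡ 159.
m = 467 + 953×((59 − 467)×159 mod 239) = 467 + 953×136 = 130075.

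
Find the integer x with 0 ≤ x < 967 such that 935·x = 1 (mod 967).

Apply the Euclidean algorithm and back-substitute:
967 = 1*935 + 32
935 = 29*32 + 7
32 = 4*7 + 4
7 = 1*4 + 3
4 = 1*3 + 1
3 = 3*1 + 0
gcd(935, 967) = 1, so the inverse exists.
Back-substitute for 1:
1 = 1*4 − 1*3
  = −1*7 + 2*4
  = 2*32 − 9*7
  = −9*935 + 263*32
  = 263*967 − 272*935
So 935⁻¹ ≡ −272 ≡ 695 (mod 967).

695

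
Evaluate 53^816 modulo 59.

Compute successive squares:
816 in binary is 1100110000, i.e. 816 = 512 + 256 + 32 + 16.
53^1 ≡ 53 (mod 59)
53^2 ≡ 53^2 = 2809 ≡ 36 (mod 59)
53^4 ≡ 36^2 = 1296 ≡ 57 (mod 59)
53^8 ≡ 57^2 = 3249 ≡ 4 (mod 59)
53^16 ≡ 4^2 = 16 (mod 59)
53^32 ≡ 16^2 = 256 ≡ 20 (mod 59)
53^64 ≡ 20^2 = 400 ≡ 46 (mod 59)
53^128 ≡ 46^2 = 2116 ≡ 51 (mod 59)
53^256 ≡ 51^2 = 2601 ≡ 5 (mod 59)
53^512 ≡ 5^2 = 25 (mod 59)
53^816 = 53^512 * 53^256 * 53^32 * 53^16 ≡ 25 * 5 * 20 * 16 (mod 59).
Accumulate the product:
25 * 5 = 125 ≡ 7
7 * 20 = 140 ≡ 22
22 * 16 = 352 ≡ 57

57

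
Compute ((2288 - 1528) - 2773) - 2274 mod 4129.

3971

2288 - 1528 = 760
760 - 2773 = -2013 ≡ 2116 (mod 4129)
2116 - 2274 = -158 ≡ 3971 (mod 4129)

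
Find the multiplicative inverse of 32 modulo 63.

2

63 = 1·32 + 31
32 = 1·31 + 1
31 = 31·1 + 0
gcd(32, 63) = 1, so the inverse exists.
Back-substitute for 1:
1 = 1·32 − 1·31
  = −1·63 + 2·32
So 32⁻¹ ≡ 2 (mod 63).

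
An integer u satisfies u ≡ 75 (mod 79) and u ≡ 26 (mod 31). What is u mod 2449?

79⁻¹ mod 31: 79*11 ≡ 1 (mod 31), so 79⁻¹ ≡ 11.
u = 75 + 79*((26 − 75)*11 mod 31) = 75 + 79*19 = 1576.
Check: 1576 mod 79 = 75, 1576 mod 31 = 26. ✓

1576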